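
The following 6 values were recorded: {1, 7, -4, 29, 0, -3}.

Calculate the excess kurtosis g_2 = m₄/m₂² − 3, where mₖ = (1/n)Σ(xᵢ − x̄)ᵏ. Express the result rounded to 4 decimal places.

x̄ = 5.0000
Σ(xᵢ − x̄)² = 766.0000 ⇒ m₂ = 127.66667
Σ(xᵢ − x̄)⁴ = 343330.0000 ⇒ m₄ = 57221.66667
m₂² = 16298.77778
g_2 = m₄/m₂² − 3 = 3.51079 − 3 ≈ 0.5108

0.5108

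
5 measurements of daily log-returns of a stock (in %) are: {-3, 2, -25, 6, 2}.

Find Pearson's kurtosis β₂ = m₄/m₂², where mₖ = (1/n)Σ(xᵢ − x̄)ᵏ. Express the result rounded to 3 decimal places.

x̄ = -3.6000
Σ(xᵢ − x̄)² = 613.2000 ⇒ m₂ = 122.64000
Σ(xᵢ − x̄)⁴ = 220187.8560 ⇒ m₄ = 44037.57120
m₂² = 15040.56960
β₂ = m₄/m₂² = 44037.57120 / 15040.56960 ≈ 2.928

2.928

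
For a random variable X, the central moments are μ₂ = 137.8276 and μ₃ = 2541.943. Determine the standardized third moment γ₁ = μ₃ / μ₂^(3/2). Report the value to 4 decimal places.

σ = √μ₂ = √137.8276 = 11.74000
σ³ = μ₂^(3/2) = 1618.09602
γ₁ = μ₃/σ³ = 2541.943 / 1618.09602 ≈ 1.5709

1.5709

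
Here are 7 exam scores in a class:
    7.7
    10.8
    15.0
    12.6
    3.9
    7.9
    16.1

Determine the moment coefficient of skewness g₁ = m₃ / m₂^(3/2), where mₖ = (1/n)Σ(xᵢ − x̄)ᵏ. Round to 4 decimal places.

x̄ = (7.7 + 10.8 + 15.0 + 12.6 + 3.9 + 7.9 + 16.1) / 7 = 10.5714
deviations (xᵢ − x̄): -2.8714, 0.2286, 4.4286, 2.0286, -6.6714, -2.6714, 5.5286
Σ(xᵢ − x̄)² = 114.2343 ⇒ m₂ = 114.2343/7 = 16.31918
Σ(xᵢ − x̄)³ = -75.4763 ⇒ m₃ = -75.4763/7 = -10.78233
m₂^(3/2) = 16.31918^(1.5) = 65.92462
g₁ = m₃ / m₂^(3/2) = -10.78233 / 65.92462 ≈ -0.1636

-0.1636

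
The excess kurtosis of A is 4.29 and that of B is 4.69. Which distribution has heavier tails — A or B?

Higher excess kurtosis ⇒ heavier tails relative to the normal distribution.
4.29 vs 4.69: the larger is 4.69, so B has heavier tails.

B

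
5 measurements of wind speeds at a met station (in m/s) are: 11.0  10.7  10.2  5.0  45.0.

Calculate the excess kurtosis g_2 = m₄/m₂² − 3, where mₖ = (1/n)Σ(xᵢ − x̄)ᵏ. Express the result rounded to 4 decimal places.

0.1459

x̄ = 16.3800
Σ(xᵢ − x̄)² = 1048.0080 ⇒ m₂ = 209.60160
Σ(xᵢ − x̄)⁴ = 691040.7079 ⇒ m₄ = 138208.14158
m₂² = 43932.83072
g_2 = m₄/m₂² − 3 = 3.14590 − 3 ≈ 0.1459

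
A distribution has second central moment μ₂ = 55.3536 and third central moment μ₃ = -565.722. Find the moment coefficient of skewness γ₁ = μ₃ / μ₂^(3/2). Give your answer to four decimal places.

σ = √μ₂ = √55.3536 = 7.44000
σ³ = μ₂^(3/2) = 411.83078
γ₁ = μ₃/σ³ = -565.722 / 411.83078 ≈ -1.3737

-1.3737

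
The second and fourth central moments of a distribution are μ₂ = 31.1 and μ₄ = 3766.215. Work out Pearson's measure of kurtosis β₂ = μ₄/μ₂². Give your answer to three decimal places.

μ₂² = 31.1² = 967.21000
μ₄/μ₂² = 3766.215 / 967.21000 = 3.89390
β₂ ≈ 3.894

3.894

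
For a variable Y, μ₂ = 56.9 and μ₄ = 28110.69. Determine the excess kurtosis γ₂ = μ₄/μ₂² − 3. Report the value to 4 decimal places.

5.6825

μ₂² = 56.9² = 3237.61000
μ₄/μ₂² = 28110.69 / 3237.61000 = 8.68254
γ₂ = 8.68254 − 3 ≈ 5.6825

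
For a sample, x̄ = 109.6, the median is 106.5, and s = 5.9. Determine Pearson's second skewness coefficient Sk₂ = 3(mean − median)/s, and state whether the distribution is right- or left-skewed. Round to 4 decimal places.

1.5763, right-skewed

Sk₂ = 3(109.6 − 106.5) / 5.9 = 3 × 3.1000 / 5.9
    = 9.3000 / 5.9 ≈ 1.5763
Sk₂ > 0 ⇒ mean > median ⇒ right-skewed (positive skew).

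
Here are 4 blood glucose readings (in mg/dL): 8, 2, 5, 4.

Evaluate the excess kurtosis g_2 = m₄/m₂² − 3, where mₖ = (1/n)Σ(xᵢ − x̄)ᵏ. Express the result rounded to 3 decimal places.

-1.076

x̄ = 4.7500
Σ(xᵢ − x̄)² = 18.7500 ⇒ m₂ = 4.68750
Σ(xᵢ − x̄)⁴ = 169.0781 ⇒ m₄ = 42.26953
m₂² = 21.97266
g_2 = m₄/m₂² − 3 = 1.92373 − 3 ≈ -1.076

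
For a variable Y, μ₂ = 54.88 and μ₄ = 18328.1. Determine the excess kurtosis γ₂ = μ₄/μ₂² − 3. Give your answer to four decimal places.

3.0854

μ₂² = 54.88² = 3011.81440
μ₄/μ₂² = 18328.1 / 3011.81440 = 6.08540
γ₂ = 6.08540 − 3 ≈ 3.0854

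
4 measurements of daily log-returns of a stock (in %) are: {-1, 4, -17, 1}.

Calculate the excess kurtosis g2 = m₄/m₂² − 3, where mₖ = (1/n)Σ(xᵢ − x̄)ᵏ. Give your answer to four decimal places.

-0.7824

x̄ = -3.2500
Σ(xᵢ − x̄)² = 264.7500 ⇒ m₂ = 66.18750
Σ(xᵢ − x̄)⁴ = 38859.3281 ⇒ m₄ = 9714.83203
m₂² = 4380.78516
g2 = m₄/m₂² − 3 = 2.21760 − 3 ≈ -0.7824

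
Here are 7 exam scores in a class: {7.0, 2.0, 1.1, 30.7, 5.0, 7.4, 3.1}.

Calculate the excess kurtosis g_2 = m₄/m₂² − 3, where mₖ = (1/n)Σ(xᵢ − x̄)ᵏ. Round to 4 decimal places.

x̄ = 8.0429
Σ(xᵢ − x̄)² = 633.2571 ⇒ m₂ = 90.46531
Σ(xᵢ − x̄)⁴ = 267865.2203 ⇒ m₄ = 38266.46005
m₂² = 8183.97161
g_2 = m₄/m₂² − 3 = 4.67578 − 3 ≈ 1.6758

1.6758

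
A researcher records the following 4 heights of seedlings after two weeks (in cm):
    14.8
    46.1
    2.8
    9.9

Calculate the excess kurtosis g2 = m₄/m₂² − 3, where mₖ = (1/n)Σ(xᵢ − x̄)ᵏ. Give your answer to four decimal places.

x̄ = 18.4000
Σ(xᵢ − x̄)² = 1095.8600 ⇒ m₂ = 273.96500
Σ(xᵢ − x̄)⁴ = 653346.0578 ⇒ m₄ = 163336.51445
m₂² = 75056.82123
g2 = m₄/m₂² − 3 = 2.17617 − 3 ≈ -0.8238

-0.8238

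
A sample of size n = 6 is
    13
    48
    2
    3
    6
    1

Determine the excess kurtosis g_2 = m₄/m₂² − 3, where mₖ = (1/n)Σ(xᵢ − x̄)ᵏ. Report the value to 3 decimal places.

0.779

x̄ = 12.1667
Σ(xᵢ − x̄)² = 1634.8333 ⇒ m₂ = 272.47222
Σ(xᵢ − x̄)⁴ = 1683466.8194 ⇒ m₄ = 280577.80324
m₂² = 74241.11188
g_2 = m₄/m₂² − 3 = 3.77928 − 3 ≈ 0.779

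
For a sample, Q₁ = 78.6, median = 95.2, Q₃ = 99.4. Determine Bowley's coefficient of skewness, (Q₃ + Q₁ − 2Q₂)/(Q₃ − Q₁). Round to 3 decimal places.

numerator: Q₃ + Q₁ − 2Q₂ = 99.4 + 78.6 − 2×95.2 = -12.4000
denominator: Q₃ − Q₁ = 99.4 − 78.6 = 20.8000
Bowley skewness = -12.4000 / 20.8000 ≈ -0.596

-0.596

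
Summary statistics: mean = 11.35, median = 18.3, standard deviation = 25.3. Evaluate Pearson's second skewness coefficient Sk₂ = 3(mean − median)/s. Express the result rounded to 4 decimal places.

Sk₂ = 3(11.35 − 18.3) / 25.3 = 3 × -6.9500 / 25.3
    = -20.8500 / 25.3 ≈ -0.8241

-0.8241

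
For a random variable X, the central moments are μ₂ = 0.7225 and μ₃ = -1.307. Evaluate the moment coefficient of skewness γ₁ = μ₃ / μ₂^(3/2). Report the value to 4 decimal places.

σ = √μ₂ = √0.7225 = 0.85000
σ³ = μ₂^(3/2) = 0.61413
γ₁ = μ₃/σ³ = -1.307 / 0.61413 ≈ -2.1282

-2.1282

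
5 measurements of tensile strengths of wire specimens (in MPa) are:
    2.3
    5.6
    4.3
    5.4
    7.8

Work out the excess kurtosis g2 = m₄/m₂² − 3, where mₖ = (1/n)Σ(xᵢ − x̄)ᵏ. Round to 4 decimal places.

x̄ = 5.0800
Σ(xᵢ − x̄)² = 16.1080 ⇒ m₂ = 3.22160
Σ(xᵢ − x̄)⁴ = 114.9182 ⇒ m₄ = 22.98365
m₂² = 10.37871
g2 = m₄/m₂² − 3 = 2.21450 − 3 ≈ -0.7855

-0.7855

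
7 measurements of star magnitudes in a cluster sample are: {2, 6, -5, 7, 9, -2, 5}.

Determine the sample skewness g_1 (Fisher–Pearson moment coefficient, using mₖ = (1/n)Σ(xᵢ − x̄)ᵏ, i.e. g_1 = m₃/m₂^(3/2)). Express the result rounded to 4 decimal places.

x̄ = (2 + 6 - 5 + 7 + 9 - 2 + 5) / 7 = 3.1429
deviations (xᵢ − x̄): -1.1429, 2.8571, -8.1429, 3.8571, 5.8571, -5.1429, 1.8571
Σ(xᵢ − x̄)² = 154.8571 ⇒ m₂ = 154.8571/7 = 22.12245
Σ(xᵢ − x̄)³ = -389.3878 ⇒ m₃ = -389.3878/7 = -55.62682
m₂^(3/2) = 22.12245^(1.5) = 104.05185
g_1 = m₃ / m₂^(3/2) = -55.62682 / 104.05185 ≈ -0.5346

-0.5346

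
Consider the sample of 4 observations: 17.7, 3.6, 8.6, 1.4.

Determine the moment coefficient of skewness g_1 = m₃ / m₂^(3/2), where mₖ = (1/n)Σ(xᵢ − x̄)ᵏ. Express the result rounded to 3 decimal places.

x̄ = (17.7 + 3.6 + 8.6 + 1.4) / 4 = 7.8250
deviations (xᵢ − x̄): 9.8750, -4.2250, 0.7750, -6.4250
Σ(xᵢ − x̄)² = 157.2475 ⇒ m₂ = 157.2475/4 = 39.31187
Σ(xᵢ − x̄)³ = 622.7854 ⇒ m₃ = 622.7854/4 = 155.69634
m₂^(3/2) = 39.31187^(1.5) = 246.48224
g_1 = m₃ / m₂^(3/2) = 155.69634 / 246.48224 ≈ 0.632

0.632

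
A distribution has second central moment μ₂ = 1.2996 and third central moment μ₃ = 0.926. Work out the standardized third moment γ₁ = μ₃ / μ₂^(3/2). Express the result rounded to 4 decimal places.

0.6250

σ = √μ₂ = √1.2996 = 1.14000
σ³ = μ₂^(3/2) = 1.48154
γ₁ = μ₃/σ³ = 0.926 / 1.48154 ≈ 0.6250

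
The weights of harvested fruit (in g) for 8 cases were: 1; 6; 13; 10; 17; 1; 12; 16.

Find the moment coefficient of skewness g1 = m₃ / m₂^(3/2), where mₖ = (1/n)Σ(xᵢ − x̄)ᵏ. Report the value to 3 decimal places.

-0.322

x̄ = (1 + 6 + 13 + 10 + 17 + 1 + 12 + 16) / 8 = 9.5000
deviations (xᵢ − x̄): -8.5000, -3.5000, 3.5000, 0.5000, 7.5000, -8.5000, 2.5000, 6.5000
Σ(xᵢ − x̄)² = 274.0000 ⇒ m₂ = 274.0000/8 = 34.25000
Σ(xᵢ − x̄)³ = -516.0000 ⇒ m₃ = -516.0000/8 = -64.50000
m₂^(3/2) = 34.25000^(1.5) = 200.44299
g1 = m₃ / m₂^(3/2) = -64.50000 / 200.44299 ≈ -0.322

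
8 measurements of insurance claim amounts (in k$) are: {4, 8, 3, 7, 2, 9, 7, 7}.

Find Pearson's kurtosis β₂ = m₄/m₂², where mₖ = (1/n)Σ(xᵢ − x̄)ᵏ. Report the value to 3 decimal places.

x̄ = 5.8750
Σ(xᵢ − x̄)² = 44.8750 ⇒ m₂ = 5.60938
Σ(xᵢ − x̄)⁴ = 426.7129 ⇒ m₄ = 53.33911
m₂² = 31.46509
β₂ = m₄/m₂² = 53.33911 / 31.46509 ≈ 1.695

1.695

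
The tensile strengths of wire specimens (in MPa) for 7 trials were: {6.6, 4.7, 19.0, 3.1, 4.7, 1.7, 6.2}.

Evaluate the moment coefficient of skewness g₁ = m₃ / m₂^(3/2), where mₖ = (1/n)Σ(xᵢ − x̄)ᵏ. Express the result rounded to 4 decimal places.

1.6688

x̄ = (6.6 + 4.7 + 19.0 + 3.1 + 4.7 + 1.7 + 6.2) / 7 = 6.5714
deviations (xᵢ − x̄): 0.0286, -1.8714, 12.4286, -3.4714, -1.8714, -4.8714, -0.3714
Σ(xᵢ − x̄)² = 197.3943 ⇒ m₂ = 197.3943/7 = 28.19918
Σ(xᵢ − x̄)³ = 1749.2377 ⇒ m₃ = 1749.2377/7 = 249.89110
m₂^(3/2) = 28.19918^(1.5) = 149.74585
g₁ = m₃ / m₂^(3/2) = 249.89110 / 149.74585 ≈ 1.6688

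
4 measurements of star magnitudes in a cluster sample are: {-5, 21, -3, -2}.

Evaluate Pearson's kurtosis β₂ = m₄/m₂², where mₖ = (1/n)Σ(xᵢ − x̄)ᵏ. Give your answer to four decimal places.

x̄ = 2.7500
Σ(xᵢ − x̄)² = 448.7500 ⇒ m₂ = 112.18750
Σ(xᵢ − x̄)⁴ = 116140.3281 ⇒ m₄ = 29035.08203
m₂² = 12586.03516
β₂ = m₄/m₂² = 29035.08203 / 12586.03516 ≈ 2.3069

2.3069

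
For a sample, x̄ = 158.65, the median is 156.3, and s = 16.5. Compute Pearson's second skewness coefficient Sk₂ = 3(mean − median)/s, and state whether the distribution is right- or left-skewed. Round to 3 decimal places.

0.427, right-skewed

Sk₂ = 3(158.65 − 156.3) / 16.5 = 3 × 2.3500 / 16.5
    = 7.0500 / 16.5 ≈ 0.427
Sk₂ > 0 ⇒ mean > median ⇒ right-skewed (positive skew).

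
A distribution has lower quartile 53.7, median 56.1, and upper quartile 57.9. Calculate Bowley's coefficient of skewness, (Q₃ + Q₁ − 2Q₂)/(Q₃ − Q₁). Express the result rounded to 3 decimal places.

numerator: Q₃ + Q₁ − 2Q₂ = 57.9 + 53.7 − 2×56.1 = -0.6000
denominator: Q₃ − Q₁ = 57.9 − 53.7 = 4.2000
Bowley skewness = -0.6000 / 4.2000 ≈ -0.143

-0.143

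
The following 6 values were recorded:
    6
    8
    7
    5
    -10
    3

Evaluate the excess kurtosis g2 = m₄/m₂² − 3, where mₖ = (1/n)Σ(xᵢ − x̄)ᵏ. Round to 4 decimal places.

x̄ = 3.1667
Σ(xᵢ − x̄)² = 222.8333 ⇒ m₂ = 37.13889
Σ(xᵢ − x̄)⁴ = 30891.4861 ⇒ m₄ = 5148.58102
m₂² = 1379.29707
g2 = m₄/m₂² − 3 = 3.73276 − 3 ≈ 0.7328

0.7328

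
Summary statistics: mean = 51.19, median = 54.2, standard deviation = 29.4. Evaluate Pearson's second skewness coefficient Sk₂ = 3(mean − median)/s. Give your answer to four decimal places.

Sk₂ = 3(51.19 − 54.2) / 29.4 = 3 × -3.0100 / 29.4
    = -9.0300 / 29.4 ≈ -0.3071

-0.3071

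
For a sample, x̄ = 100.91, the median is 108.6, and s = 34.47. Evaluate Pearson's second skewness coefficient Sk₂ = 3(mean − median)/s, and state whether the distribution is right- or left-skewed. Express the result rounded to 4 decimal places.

Sk₂ = 3(100.91 − 108.6) / 34.47 = 3 × -7.6900 / 34.47
    = -23.0700 / 34.47 ≈ -0.6693
Sk₂ < 0 ⇒ mean < median ⇒ left-skewed (negative skew).

-0.6693, left-skewed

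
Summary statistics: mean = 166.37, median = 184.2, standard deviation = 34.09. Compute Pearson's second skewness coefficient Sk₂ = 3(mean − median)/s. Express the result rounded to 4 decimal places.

-1.5691

Sk₂ = 3(166.37 − 184.2) / 34.09 = 3 × -17.8300 / 34.09
    = -53.4900 / 34.09 ≈ -1.5691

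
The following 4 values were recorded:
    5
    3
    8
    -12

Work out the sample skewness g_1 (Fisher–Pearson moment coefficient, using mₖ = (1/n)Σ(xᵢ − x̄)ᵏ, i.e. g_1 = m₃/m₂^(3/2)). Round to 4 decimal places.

x̄ = (5 + 3 + 8 - 12) / 4 = 1.0000
deviations (xᵢ − x̄): 4.0000, 2.0000, 7.0000, -13.0000
Σ(xᵢ − x̄)² = 238.0000 ⇒ m₂ = 238.0000/4 = 59.50000
Σ(xᵢ − x̄)³ = -1782.0000 ⇒ m₃ = -1782.0000/4 = -445.50000
m₂^(3/2) = 59.50000^(1.5) = 458.96065
g_1 = m₃ / m₂^(3/2) = -445.50000 / 458.96065 ≈ -0.9707

-0.9707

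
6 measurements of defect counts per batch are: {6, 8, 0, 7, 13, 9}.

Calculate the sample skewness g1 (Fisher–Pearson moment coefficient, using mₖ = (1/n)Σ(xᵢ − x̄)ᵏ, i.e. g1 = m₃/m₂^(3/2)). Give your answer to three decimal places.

-0.465

x̄ = (6 + 8 + 0 + 7 + 13 + 9) / 6 = 7.1667
deviations (xᵢ − x̄): -1.1667, 0.8333, -7.1667, -0.1667, 5.8333, 1.8333
Σ(xᵢ − x̄)² = 90.8333 ⇒ m₂ = 90.8333/6 = 15.13889
Σ(xᵢ − x̄)³ = -164.4444 ⇒ m₃ = -164.4444/6 = -27.40741
m₂^(3/2) = 15.13889^(1.5) = 58.90349
g1 = m₃ / m₂^(3/2) = -27.40741 / 58.90349 ≈ -0.465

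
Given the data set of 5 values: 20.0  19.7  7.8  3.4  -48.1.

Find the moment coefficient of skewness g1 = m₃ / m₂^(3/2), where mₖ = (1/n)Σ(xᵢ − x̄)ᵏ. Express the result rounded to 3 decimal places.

x̄ = (20.0 + 19.7 + 7.8 + 3.4 - 48.1) / 5 = 0.5600
deviations (xᵢ − x̄): 19.4400, 19.1400, 7.2400, 2.8400, -48.6600
Σ(xᵢ − x̄)² = 3172.5320 ⇒ m₂ = 3172.5320/5 = 634.50640
Σ(xᵢ − x̄)³ = -100456.1438 ⇒ m₃ = -100456.1438/5 = -20091.22877
m₂^(3/2) = 634.50640^(1.5) = 15982.84216
g1 = m₃ / m₂^(3/2) = -20091.22877 / 15982.84216 ≈ -1.257

-1.257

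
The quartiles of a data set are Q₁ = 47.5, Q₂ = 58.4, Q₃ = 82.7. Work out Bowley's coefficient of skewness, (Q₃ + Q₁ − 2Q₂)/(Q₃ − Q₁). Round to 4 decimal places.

numerator: Q₃ + Q₁ − 2Q₂ = 82.7 + 47.5 − 2×58.4 = 13.4000
denominator: Q₃ − Q₁ = 82.7 − 47.5 = 35.2000
Bowley skewness = 13.4000 / 35.2000 ≈ 0.3807

0.3807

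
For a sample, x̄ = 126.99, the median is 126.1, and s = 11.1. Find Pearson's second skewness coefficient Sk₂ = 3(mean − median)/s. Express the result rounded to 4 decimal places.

Sk₂ = 3(126.99 − 126.1) / 11.1 = 3 × 0.8900 / 11.1
    = 2.6700 / 11.1 ≈ 0.2405

0.2405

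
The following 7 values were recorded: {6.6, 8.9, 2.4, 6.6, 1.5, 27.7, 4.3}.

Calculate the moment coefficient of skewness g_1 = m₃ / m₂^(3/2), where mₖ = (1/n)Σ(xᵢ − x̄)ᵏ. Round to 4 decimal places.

x̄ = (6.6 + 8.9 + 2.4 + 6.6 + 1.5 + 27.7 + 4.3) / 7 = 8.2857
deviations (xᵢ − x̄): -1.6857, 0.6143, -5.8857, -1.6857, -6.7857, 19.4143, -3.9857
Σ(xᵢ − x̄)² = 479.5486 ⇒ m₂ = 479.5486/7 = 68.50694
Σ(xᵢ − x̄)³ = 6728.5151 ⇒ m₃ = 6728.5151/7 = 961.21644
m₂^(3/2) = 68.50694^(1.5) = 567.02452
g_1 = m₃ / m₂^(3/2) = 961.21644 / 567.02452 ≈ 1.6952

1.6952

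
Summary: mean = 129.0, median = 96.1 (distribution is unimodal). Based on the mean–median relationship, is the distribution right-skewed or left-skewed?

right-skewed

mean − median = 129.0 − 96.1 = 32.9
mean > median ⇒ the longer tail is on the right ⇒ right-skewed (positively skewed).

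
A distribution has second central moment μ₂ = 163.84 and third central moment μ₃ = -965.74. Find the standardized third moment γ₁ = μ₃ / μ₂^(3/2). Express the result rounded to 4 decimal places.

σ = √μ₂ = √163.84 = 12.80000
σ³ = μ₂^(3/2) = 2097.15200
γ₁ = μ₃/σ³ = -965.74 / 2097.15200 ≈ -0.4605

-0.4605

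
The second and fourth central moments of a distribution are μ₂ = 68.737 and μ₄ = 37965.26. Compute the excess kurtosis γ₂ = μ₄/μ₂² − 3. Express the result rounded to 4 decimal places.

μ₂² = 68.737² = 4724.77517
μ₄/μ₂² = 37965.26 / 4724.77517 = 8.03536
γ₂ = 8.03536 − 3 ≈ 5.0354

5.0354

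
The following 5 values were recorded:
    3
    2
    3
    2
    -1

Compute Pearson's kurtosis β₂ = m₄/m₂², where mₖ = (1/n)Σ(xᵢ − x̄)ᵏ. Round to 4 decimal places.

2.8128

x̄ = 1.8000
Σ(xᵢ − x̄)² = 10.8000 ⇒ m₂ = 2.16000
Σ(xᵢ − x̄)⁴ = 65.6160 ⇒ m₄ = 13.12320
m₂² = 4.66560
β₂ = m₄/m₂² = 13.12320 / 4.66560 ≈ 2.8128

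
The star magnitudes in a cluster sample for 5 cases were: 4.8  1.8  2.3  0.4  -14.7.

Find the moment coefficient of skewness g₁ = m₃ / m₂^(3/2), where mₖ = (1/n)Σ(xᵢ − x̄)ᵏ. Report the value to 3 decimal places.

-1.341

x̄ = (4.8 + 1.8 + 2.3 + 0.4 - 14.7) / 5 = -1.0800
deviations (xᵢ − x̄): 5.8800, 2.8800, 3.3800, 1.4800, -13.6200
Σ(xᵢ − x̄)² = 241.9880 ⇒ m₂ = 241.9880/5 = 48.39760
Σ(xᵢ − x̄)³ = -2257.5283 ⇒ m₃ = -2257.5283/5 = -451.50566
m₂^(3/2) = 48.39760^(1.5) = 336.69428
g₁ = m₃ / m₂^(3/2) = -451.50566 / 336.69428 ≈ -1.341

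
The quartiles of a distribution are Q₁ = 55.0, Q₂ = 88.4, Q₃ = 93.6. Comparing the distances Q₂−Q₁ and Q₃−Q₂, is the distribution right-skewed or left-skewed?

left-skewed

Q₂ − Q₁ = 33.4;  Q₃ − Q₂ = 5.2
Q₂ − Q₁ > Q₃ − Q₂ ⇒ the lower half is more spread out ⇒ left-skewed.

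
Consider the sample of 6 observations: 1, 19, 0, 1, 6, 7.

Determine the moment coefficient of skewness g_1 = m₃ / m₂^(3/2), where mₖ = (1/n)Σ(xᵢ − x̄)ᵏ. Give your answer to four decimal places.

1.1933

x̄ = (1 + 19 + 0 + 1 + 6 + 7) / 6 = 5.6667
deviations (xᵢ − x̄): -4.6667, 13.3333, -5.6667, -4.6667, 0.3333, 1.3333
Σ(xᵢ − x̄)² = 255.3333 ⇒ m₂ = 255.3333/6 = 42.55556
Σ(xᵢ − x̄)³ = 1987.5556 ⇒ m₃ = 1987.5556/6 = 331.25926
m₂^(3/2) = 42.55556^(1.5) = 277.60955
g_1 = m₃ / m₂^(3/2) = 331.25926 / 277.60955 ≈ 1.1933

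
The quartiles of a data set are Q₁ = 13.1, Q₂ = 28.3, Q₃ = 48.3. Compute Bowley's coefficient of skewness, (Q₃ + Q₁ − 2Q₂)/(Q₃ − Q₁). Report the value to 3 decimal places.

0.136

numerator: Q₃ + Q₁ − 2Q₂ = 48.3 + 13.1 − 2×28.3 = 4.8000
denominator: Q₃ − Q₁ = 48.3 − 13.1 = 35.2000
Bowley skewness = 4.8000 / 35.2000 ≈ 0.136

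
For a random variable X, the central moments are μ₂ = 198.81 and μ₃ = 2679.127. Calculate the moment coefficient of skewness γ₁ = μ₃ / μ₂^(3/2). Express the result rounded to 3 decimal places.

0.956

σ = √μ₂ = √198.81 = 14.10000
σ³ = μ₂^(3/2) = 2803.22100
γ₁ = μ₃/σ³ = 2679.127 / 2803.22100 ≈ 0.956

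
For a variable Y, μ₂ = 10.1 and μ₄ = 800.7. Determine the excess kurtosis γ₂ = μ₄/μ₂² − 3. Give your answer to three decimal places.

4.849

μ₂² = 10.1² = 102.01000
μ₄/μ₂² = 800.7 / 102.01000 = 7.84923
γ₂ = 7.84923 − 3 ≈ 4.849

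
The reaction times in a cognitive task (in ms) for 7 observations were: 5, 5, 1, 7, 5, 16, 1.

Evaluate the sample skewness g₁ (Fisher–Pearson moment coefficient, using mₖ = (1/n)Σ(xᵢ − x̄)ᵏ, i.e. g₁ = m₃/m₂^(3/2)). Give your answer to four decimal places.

x̄ = (5 + 5 + 1 + 7 + 5 + 16 + 1) / 7 = 5.7143
deviations (xᵢ − x̄): -0.7143, -0.7143, -4.7143, 1.2857, -0.7143, 10.2857, -4.7143
Σ(xᵢ − x̄)² = 153.4286 ⇒ m₂ = 153.4286/7 = 21.91837
Σ(xᵢ − x̄)³ = 879.6735 ⇒ m₃ = 879.6735/7 = 125.66764
m₂^(3/2) = 21.91837^(1.5) = 102.61534
g₁ = m₃ / m₂^(3/2) = 125.66764 / 102.61534 ≈ 1.2246

1.2246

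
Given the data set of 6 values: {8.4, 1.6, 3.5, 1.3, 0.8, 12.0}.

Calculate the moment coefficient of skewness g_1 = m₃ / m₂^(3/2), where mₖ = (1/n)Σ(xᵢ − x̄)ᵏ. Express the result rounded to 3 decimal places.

0.779

x̄ = (8.4 + 1.6 + 3.5 + 1.3 + 0.8 + 12.0) / 6 = 4.6000
deviations (xᵢ − x̄): 3.8000, -3.0000, -1.1000, -3.3000, -3.8000, 7.4000
Σ(xᵢ − x̄)² = 104.7400 ⇒ m₂ = 104.7400/6 = 17.45667
Σ(xᵢ − x̄)³ = 340.9560 ⇒ m₃ = 340.9560/6 = 56.82600
m₂^(3/2) = 17.45667^(1.5) = 72.93601
g_1 = m₃ / m₂^(3/2) = 56.82600 / 72.93601 ≈ 0.779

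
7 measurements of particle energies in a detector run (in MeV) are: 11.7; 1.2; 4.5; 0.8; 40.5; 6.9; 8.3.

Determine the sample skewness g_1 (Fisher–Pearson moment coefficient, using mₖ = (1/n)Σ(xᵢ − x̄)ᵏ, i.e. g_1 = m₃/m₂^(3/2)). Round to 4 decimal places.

x̄ = (11.7 + 1.2 + 4.5 + 0.8 + 40.5 + 6.9 + 8.3) / 7 = 10.5571
deviations (xᵢ − x̄): 1.1429, -9.3571, -6.0571, -9.7571, 29.9429, -3.6571, -2.2571
Σ(xᵢ − x̄)² = 1135.7971 ⇒ m₂ = 1135.7971/7 = 162.25673
Σ(xᵢ − x̄)³ = 24816.6846 ⇒ m₃ = 24816.6846/7 = 3545.24066
m₂^(3/2) = 162.25673^(1.5) = 2066.82686
g_1 = m₃ / m₂^(3/2) = 3545.24066 / 2066.82686 ≈ 1.7153

1.7153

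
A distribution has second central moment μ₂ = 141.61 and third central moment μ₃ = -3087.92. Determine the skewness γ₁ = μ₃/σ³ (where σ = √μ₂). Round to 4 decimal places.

-1.8324

σ = √μ₂ = √141.61 = 11.90000
σ³ = μ₂^(3/2) = 1685.15900
γ₁ = μ₃/σ³ = -3087.92 / 1685.15900 ≈ -1.8324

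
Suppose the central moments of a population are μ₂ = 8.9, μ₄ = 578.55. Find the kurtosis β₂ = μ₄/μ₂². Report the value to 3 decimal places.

μ₂² = 8.9² = 79.21000
μ₄/μ₂² = 578.55 / 79.21000 = 7.30400
β₂ ≈ 7.304

7.304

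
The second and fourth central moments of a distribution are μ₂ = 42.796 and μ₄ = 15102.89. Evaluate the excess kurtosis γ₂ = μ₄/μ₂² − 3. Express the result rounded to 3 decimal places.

μ₂² = 42.796² = 1831.49762
μ₄/μ₂² = 15102.89 / 1831.49762 = 8.24620
γ₂ = 8.24620 − 3 ≈ 5.246

5.246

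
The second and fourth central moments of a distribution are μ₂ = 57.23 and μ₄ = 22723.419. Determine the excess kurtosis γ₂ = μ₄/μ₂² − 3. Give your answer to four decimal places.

μ₂² = 57.23² = 3275.27290
μ₄/μ₂² = 22723.419 / 3275.27290 = 6.93787
γ₂ = 6.93787 − 3 ≈ 3.9379

3.9379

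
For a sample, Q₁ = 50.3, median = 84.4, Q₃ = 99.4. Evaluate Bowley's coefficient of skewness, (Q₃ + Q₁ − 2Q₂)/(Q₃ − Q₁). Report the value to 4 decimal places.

numerator: Q₃ + Q₁ − 2Q₂ = 99.4 + 50.3 − 2×84.4 = -19.1000
denominator: Q₃ − Q₁ = 99.4 − 50.3 = 49.1000
Bowley skewness = -19.1000 / 49.1000 ≈ -0.3890

-0.3890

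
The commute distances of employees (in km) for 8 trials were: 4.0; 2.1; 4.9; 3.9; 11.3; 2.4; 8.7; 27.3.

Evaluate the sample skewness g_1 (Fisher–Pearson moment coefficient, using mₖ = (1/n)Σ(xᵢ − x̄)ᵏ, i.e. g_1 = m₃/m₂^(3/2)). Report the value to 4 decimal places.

1.7009

x̄ = (4.0 + 2.1 + 4.9 + 3.9 + 11.3 + 2.4 + 8.7 + 27.3) / 8 = 8.0750
deviations (xᵢ − x̄): -4.0750, -5.9750, -3.1750, -4.1750, 3.2250, -5.6750, 0.6250, 19.2250
Σ(xᵢ − x̄)² = 492.4150 ⇒ m₂ = 492.4150/8 = 61.55188
Σ(xᵢ − x̄)³ = 6570.8333 ⇒ m₃ = 6570.8333/8 = 821.35416
m₂^(3/2) = 61.55188^(1.5) = 482.90525
g_1 = m₃ / m₂^(3/2) = 821.35416 / 482.90525 ≈ 1.7009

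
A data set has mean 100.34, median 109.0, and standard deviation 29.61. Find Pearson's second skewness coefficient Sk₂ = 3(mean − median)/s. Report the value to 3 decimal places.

-0.877

Sk₂ = 3(100.34 − 109.0) / 29.61 = 3 × -8.6600 / 29.61
    = -25.9800 / 29.61 ≈ -0.877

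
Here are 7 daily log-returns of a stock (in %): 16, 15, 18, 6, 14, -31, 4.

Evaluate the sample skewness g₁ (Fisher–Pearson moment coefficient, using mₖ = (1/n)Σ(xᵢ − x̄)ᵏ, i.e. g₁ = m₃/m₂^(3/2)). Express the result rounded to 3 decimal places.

-1.670

x̄ = (16 + 15 + 18 + 6 + 14 - 31 + 4) / 7 = 6.0000
deviations (xᵢ − x̄): 10.0000, 9.0000, 12.0000, 0.0000, 8.0000, -37.0000, -2.0000
Σ(xᵢ − x̄)² = 1762.0000 ⇒ m₂ = 1762.0000/7 = 251.71429
Σ(xᵢ − x̄)³ = -46692.0000 ⇒ m₃ = -46692.0000/7 = -6670.28571
m₂^(3/2) = 251.71429^(1.5) = 3993.57455
g₁ = m₃ / m₂^(3/2) = -6670.28571 / 3993.57455 ≈ -1.670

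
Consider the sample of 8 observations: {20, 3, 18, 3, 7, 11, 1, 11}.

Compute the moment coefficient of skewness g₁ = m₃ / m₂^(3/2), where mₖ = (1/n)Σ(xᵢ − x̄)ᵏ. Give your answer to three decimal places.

x̄ = (20 + 3 + 18 + 3 + 7 + 11 + 1 + 11) / 8 = 9.2500
deviations (xᵢ − x̄): 10.7500, -6.2500, 8.7500, -6.2500, -2.2500, 1.7500, -8.2500, 1.7500
Σ(xᵢ − x̄)² = 349.5000 ⇒ m₂ = 349.5000/8 = 43.68750
Σ(xᵢ − x̄)³ = 861.7500 ⇒ m₃ = 861.7500/8 = 107.71875
m₂^(3/2) = 43.68750^(1.5) = 288.75917
g₁ = m₃ / m₂^(3/2) = 107.71875 / 288.75917 ≈ 0.373

0.373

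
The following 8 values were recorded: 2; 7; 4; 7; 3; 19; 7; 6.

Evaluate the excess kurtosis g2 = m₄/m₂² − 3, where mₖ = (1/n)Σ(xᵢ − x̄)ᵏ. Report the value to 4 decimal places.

1.7341

x̄ = 6.8750
Σ(xᵢ − x̄)² = 194.8750 ⇒ m₂ = 24.35938
Σ(xᵢ − x̄)⁴ = 22472.7754 ⇒ m₄ = 2809.09692
m₂² = 593.37915
g2 = m₄/m₂² − 3 = 4.73407 − 3 ≈ 1.7341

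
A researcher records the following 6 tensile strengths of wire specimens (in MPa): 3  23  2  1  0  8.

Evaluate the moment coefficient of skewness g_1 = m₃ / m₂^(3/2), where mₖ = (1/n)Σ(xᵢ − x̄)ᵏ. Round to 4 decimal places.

x̄ = (3 + 23 + 2 + 1 + 0 + 8) / 6 = 6.1667
deviations (xᵢ − x̄): -3.1667, 16.8333, -4.1667, -5.1667, -6.1667, 1.8333
Σ(xᵢ − x̄)² = 378.8333 ⇒ m₂ = 378.8333/6 = 63.13889
Σ(xᵢ − x̄)³ = 4299.5556 ⇒ m₃ = 4299.5556/6 = 716.59259
m₂^(3/2) = 63.13889^(1.5) = 501.70150
g_1 = m₃ / m₂^(3/2) = 716.59259 / 501.70150 ≈ 1.4283

1.4283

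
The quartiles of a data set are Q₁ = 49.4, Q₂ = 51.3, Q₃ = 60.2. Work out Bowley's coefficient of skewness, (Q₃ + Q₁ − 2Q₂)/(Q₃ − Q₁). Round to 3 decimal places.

numerator: Q₃ + Q₁ − 2Q₂ = 60.2 + 49.4 − 2×51.3 = 7.0000
denominator: Q₃ − Q₁ = 60.2 − 49.4 = 10.8000
Bowley skewness = 7.0000 / 10.8000 ≈ 0.648

0.648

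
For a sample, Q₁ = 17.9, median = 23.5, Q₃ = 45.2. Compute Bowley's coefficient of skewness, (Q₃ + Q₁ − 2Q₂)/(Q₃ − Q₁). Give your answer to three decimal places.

numerator: Q₃ + Q₁ − 2Q₂ = 45.2 + 17.9 − 2×23.5 = 16.1000
denominator: Q₃ − Q₁ = 45.2 − 17.9 = 27.3000
Bowley skewness = 16.1000 / 27.3000 ≈ 0.590

0.590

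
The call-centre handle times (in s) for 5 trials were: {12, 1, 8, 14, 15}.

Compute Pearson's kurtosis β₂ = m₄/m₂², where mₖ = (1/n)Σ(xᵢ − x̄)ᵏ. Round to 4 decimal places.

x̄ = 10.0000
Σ(xᵢ − x̄)² = 130.0000 ⇒ m₂ = 26.00000
Σ(xᵢ − x̄)⁴ = 7474.0000 ⇒ m₄ = 1494.80000
m₂² = 676.00000
β₂ = m₄/m₂² = 1494.80000 / 676.00000 ≈ 2.2112

2.2112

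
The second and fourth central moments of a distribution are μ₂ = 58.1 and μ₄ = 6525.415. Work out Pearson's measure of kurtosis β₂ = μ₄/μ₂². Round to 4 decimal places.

μ₂² = 58.1² = 3375.61000
μ₄/μ₂² = 6525.415 / 3375.61000 = 1.93311
β₂ ≈ 1.9331

1.9331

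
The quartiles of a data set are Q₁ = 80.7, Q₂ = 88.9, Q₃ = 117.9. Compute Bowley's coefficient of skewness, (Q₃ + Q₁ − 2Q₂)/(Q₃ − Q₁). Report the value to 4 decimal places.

0.5591

numerator: Q₃ + Q₁ − 2Q₂ = 117.9 + 80.7 − 2×88.9 = 20.8000
denominator: Q₃ − Q₁ = 117.9 − 80.7 = 37.2000
Bowley skewness = 20.8000 / 37.2000 ≈ 0.5591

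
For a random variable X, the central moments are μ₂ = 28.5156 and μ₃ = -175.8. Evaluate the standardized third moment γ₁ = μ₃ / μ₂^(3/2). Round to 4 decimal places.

σ = √μ₂ = √28.5156 = 5.34000
σ³ = μ₂^(3/2) = 152.27330
γ₁ = μ₃/σ³ = -175.8 / 152.27330 ≈ -1.1545

-1.1545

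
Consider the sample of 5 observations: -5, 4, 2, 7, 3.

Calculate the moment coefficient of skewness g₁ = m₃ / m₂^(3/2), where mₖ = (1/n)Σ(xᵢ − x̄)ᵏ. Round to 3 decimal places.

x̄ = (-5 + 4 + 2 + 7 + 3) / 5 = 2.2000
deviations (xᵢ − x̄): -7.2000, 1.8000, -0.2000, 4.8000, 0.8000
Σ(xᵢ − x̄)² = 78.8000 ⇒ m₂ = 78.8000/5 = 15.76000
Σ(xᵢ − x̄)³ = -256.3200 ⇒ m₃ = -256.3200/5 = -51.26400
m₂^(3/2) = 15.76000^(1.5) = 62.56541
g₁ = m₃ / m₂^(3/2) = -51.26400 / 62.56541 ≈ -0.819

-0.819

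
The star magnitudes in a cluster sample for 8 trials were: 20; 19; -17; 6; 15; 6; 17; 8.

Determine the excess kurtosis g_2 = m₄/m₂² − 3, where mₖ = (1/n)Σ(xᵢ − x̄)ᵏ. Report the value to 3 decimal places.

x̄ = 9.2500
Σ(xᵢ − x̄)² = 1015.5000 ⇒ m₂ = 126.93750
Σ(xᵢ − x̄)⁴ = 502124.9063 ⇒ m₄ = 62765.61328
m₂² = 16113.12891
g_2 = m₄/m₂² − 3 = 3.89531 − 3 ≈ 0.895

0.895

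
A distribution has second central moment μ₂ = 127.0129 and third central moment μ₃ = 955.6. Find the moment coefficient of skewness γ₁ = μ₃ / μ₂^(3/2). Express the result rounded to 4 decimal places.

0.6676

σ = √μ₂ = √127.0129 = 11.27000
σ³ = μ₂^(3/2) = 1431.43538
γ₁ = μ₃/σ³ = 955.6 / 1431.43538 ≈ 0.6676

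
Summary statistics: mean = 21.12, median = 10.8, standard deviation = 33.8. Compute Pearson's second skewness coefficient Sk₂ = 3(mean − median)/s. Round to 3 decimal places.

Sk₂ = 3(21.12 − 10.8) / 33.8 = 3 × 10.3200 / 33.8
    = 30.9600 / 33.8 ≈ 0.916

0.916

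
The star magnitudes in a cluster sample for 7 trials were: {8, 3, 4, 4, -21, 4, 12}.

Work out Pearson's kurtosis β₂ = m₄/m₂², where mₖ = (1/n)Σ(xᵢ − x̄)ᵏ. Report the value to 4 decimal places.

x̄ = 2.0000
Σ(xᵢ − x̄)² = 678.0000 ⇒ m₂ = 96.85714
Σ(xᵢ − x̄)⁴ = 291186.0000 ⇒ m₄ = 41598.00000
m₂² = 9381.30612
β₂ = m₄/m₂² = 41598.00000 / 9381.30612 ≈ 4.4341

4.4341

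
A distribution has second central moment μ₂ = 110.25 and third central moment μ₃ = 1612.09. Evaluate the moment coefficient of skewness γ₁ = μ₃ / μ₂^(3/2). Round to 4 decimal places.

1.3926

σ = √μ₂ = √110.25 = 10.50000
σ³ = μ₂^(3/2) = 1157.62500
γ₁ = μ₃/σ³ = 1612.09 / 1157.62500 ≈ 1.3926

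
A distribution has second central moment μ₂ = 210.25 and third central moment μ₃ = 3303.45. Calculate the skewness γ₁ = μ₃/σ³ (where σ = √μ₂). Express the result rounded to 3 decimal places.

1.084

σ = √μ₂ = √210.25 = 14.50000
σ³ = μ₂^(3/2) = 3048.62500
γ₁ = μ₃/σ³ = 3303.45 / 3048.62500 ≈ 1.084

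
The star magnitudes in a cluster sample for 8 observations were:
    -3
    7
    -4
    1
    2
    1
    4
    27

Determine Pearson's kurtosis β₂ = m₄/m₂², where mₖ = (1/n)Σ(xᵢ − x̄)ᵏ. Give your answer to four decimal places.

x̄ = 4.3750
Σ(xᵢ − x̄)² = 671.8750 ⇒ m₂ = 83.98438
Σ(xᵢ − x̄)⁴ = 270248.8691 ⇒ m₄ = 33781.10864
m₂² = 7053.37524
β₂ = m₄/m₂² = 33781.10864 / 7053.37524 ≈ 4.7894

4.7894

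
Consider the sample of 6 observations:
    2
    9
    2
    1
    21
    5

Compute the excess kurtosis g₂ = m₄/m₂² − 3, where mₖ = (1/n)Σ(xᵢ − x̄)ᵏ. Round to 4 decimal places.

0.1697

x̄ = 6.6667
Σ(xᵢ − x̄)² = 289.3333 ⇒ m₂ = 48.22222
Σ(xᵢ − x̄)⁴ = 44224.4444 ⇒ m₄ = 7370.74074
m₂² = 2325.38272
g₂ = m₄/m₂² − 3 = 3.16969 − 3 ≈ 0.1697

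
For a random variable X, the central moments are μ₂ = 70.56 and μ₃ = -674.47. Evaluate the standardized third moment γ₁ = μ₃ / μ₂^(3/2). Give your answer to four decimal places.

σ = √μ₂ = √70.56 = 8.40000
σ³ = μ₂^(3/2) = 592.70400
γ₁ = μ₃/σ³ = -674.47 / 592.70400 ≈ -1.1380

-1.1380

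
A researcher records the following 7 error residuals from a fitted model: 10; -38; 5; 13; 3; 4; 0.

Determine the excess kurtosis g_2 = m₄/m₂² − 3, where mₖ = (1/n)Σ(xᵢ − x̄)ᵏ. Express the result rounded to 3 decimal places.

x̄ = -0.4286
Σ(xᵢ − x̄)² = 1761.7143 ⇒ m₂ = 251.67347
Σ(xᵢ − x̄)⁴ = 2038385.7609 ⇒ m₄ = 291197.96585
m₂² = 63339.53519
g_2 = m₄/m₂² − 3 = 4.59741 − 3 ≈ 1.597

1.597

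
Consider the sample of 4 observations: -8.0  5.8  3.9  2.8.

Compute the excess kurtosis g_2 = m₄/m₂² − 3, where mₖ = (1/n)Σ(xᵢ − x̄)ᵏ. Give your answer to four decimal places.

-0.7627

x̄ = 1.1250
Σ(xᵢ − x̄)² = 115.6275 ⇒ m₂ = 28.90688
Σ(xᵢ − x̄)⁴ = 7478.0038 ⇒ m₄ = 1869.50095
m₂² = 835.60742
g_2 = m₄/m₂² − 3 = 2.23730 − 3 ≈ -0.7627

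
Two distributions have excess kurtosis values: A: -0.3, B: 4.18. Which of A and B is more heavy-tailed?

B

Higher excess kurtosis ⇒ heavier tails relative to the normal distribution.
-0.3 vs 4.18: the larger is 4.18, so B has heavier tails. (B is leptokurtic — heavier-than-normal tails; the other is platykurtic.)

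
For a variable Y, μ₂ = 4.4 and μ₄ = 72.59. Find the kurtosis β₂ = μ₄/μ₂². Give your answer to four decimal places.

μ₂² = 4.4² = 19.36000
μ₄/μ₂² = 72.59 / 19.36000 = 3.74948
β₂ ≈ 3.7495

3.7495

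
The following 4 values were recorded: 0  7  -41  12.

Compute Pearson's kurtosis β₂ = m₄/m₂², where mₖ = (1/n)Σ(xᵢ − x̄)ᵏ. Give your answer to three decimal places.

x̄ = -5.5000
Σ(xᵢ − x̄)² = 1753.0000 ⇒ m₂ = 438.25000
Σ(xᵢ − x̄)⁴ = 1707348.2500 ⇒ m₄ = 426837.06250
m₂² = 192063.06250
β₂ = m₄/m₂² = 426837.06250 / 192063.06250 ≈ 2.222

2.222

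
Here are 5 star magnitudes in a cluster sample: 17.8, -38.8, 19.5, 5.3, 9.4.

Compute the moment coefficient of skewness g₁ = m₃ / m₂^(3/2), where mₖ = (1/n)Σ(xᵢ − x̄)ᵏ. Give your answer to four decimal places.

-1.2814

x̄ = (17.8 - 38.8 + 19.5 + 5.3 + 9.4) / 5 = 2.6400
deviations (xᵢ − x̄): 15.1600, -41.4400, 16.8600, 2.6600, 6.7600
Σ(xᵢ − x̄)² = 2284.1320 ⇒ m₂ = 2284.1320/5 = 456.82640
Σ(xᵢ − x̄)³ = -62559.3082 ⇒ m₃ = -62559.3082/5 = -12511.86163
m₂^(3/2) = 456.82640^(1.5) = 9763.97797
g₁ = m₃ / m₂^(3/2) = -12511.86163 / 9763.97797 ≈ -1.2814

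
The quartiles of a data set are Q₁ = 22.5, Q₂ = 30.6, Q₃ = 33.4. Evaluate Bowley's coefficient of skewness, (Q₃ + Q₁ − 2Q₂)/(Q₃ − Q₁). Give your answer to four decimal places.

numerator: Q₃ + Q₁ − 2Q₂ = 33.4 + 22.5 − 2×30.6 = -5.3000
denominator: Q₃ − Q₁ = 33.4 − 22.5 = 10.9000
Bowley skewness = -5.3000 / 10.9000 ≈ -0.4862

-0.4862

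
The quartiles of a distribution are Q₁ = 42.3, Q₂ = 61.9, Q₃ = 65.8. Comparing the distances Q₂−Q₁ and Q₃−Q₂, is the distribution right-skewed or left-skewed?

Q₂ − Q₁ = 19.6;  Q₃ − Q₂ = 3.9
Q₂ − Q₁ > Q₃ − Q₂ ⇒ the lower half is more spread out ⇒ left-skewed.

left-skewed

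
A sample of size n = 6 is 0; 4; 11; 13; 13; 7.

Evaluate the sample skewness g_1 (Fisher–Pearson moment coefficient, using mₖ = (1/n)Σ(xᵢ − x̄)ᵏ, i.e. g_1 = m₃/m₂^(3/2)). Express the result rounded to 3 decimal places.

-0.444

x̄ = (0 + 4 + 11 + 13 + 13 + 7) / 6 = 8.0000
deviations (xᵢ − x̄): -8.0000, -4.0000, 3.0000, 5.0000, 5.0000, -1.0000
Σ(xᵢ − x̄)² = 140.0000 ⇒ m₂ = 140.0000/6 = 23.33333
Σ(xᵢ − x̄)³ = -300.0000 ⇒ m₃ = -300.0000/6 = -50.00000
m₂^(3/2) = 23.33333^(1.5) = 112.71071
g_1 = m₃ / m₂^(3/2) = -50.00000 / 112.71071 ≈ -0.444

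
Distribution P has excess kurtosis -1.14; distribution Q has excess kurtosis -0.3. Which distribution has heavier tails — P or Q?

Q

Higher excess kurtosis ⇒ heavier tails relative to the normal distribution.
-1.14 vs -0.3: the larger is -0.3, so Q has heavier tails.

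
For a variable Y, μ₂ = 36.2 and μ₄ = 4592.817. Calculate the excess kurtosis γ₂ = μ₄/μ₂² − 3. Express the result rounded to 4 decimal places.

0.5048

μ₂² = 36.2² = 1310.44000
μ₄/μ₂² = 4592.817 / 1310.44000 = 3.50479
γ₂ = 3.50479 − 3 ≈ 0.5048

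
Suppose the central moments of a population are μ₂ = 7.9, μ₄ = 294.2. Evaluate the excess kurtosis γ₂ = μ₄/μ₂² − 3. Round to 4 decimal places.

μ₂² = 7.9² = 62.41000
μ₄/μ₂² = 294.2 / 62.41000 = 4.71399
γ₂ = 4.71399 − 3 ≈ 1.7140

1.7140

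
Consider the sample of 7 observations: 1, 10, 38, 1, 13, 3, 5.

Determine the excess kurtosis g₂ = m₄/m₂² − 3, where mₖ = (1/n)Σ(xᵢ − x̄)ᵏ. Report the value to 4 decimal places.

1.0970

x̄ = 10.1429
Σ(xᵢ − x̄)² = 1028.8571 ⇒ m₂ = 146.97959
Σ(xᵢ − x̄)⁴ = 619552.1341 ⇒ m₄ = 88507.44773
m₂² = 21603.00042
g₂ = m₄/m₂² − 3 = 4.09700 − 3 ≈ 1.0970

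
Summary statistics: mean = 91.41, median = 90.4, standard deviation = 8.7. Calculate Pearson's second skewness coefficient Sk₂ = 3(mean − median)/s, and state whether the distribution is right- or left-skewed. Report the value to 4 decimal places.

0.3483, right-skewed

Sk₂ = 3(91.41 − 90.4) / 8.7 = 3 × 1.0100 / 8.7
    = 3.0300 / 8.7 ≈ 0.3483
Sk₂ > 0 ⇒ mean > median ⇒ right-skewed (positive skew).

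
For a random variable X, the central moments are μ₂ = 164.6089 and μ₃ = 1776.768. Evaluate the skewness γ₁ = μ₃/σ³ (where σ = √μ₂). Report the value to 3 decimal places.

σ = √μ₂ = √164.6089 = 12.83000
σ³ = μ₂^(3/2) = 2111.93219
γ₁ = μ₃/σ³ = 1776.768 / 2111.93219 ≈ 0.841

0.841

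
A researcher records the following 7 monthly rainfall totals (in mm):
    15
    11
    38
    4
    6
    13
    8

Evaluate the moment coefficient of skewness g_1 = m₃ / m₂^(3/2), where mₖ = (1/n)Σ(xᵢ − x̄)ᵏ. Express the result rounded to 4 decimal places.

x̄ = (15 + 11 + 38 + 4 + 6 + 13 + 8) / 7 = 13.5714
deviations (xᵢ − x̄): 1.4286, -2.5714, 24.4286, -9.5714, -7.5714, -0.5714, -5.5714
Σ(xᵢ − x̄)² = 785.7143 ⇒ m₂ = 785.7143/7 = 112.24490
Σ(xᵢ − x̄)³ = 13079.7551 ⇒ m₃ = 13079.7551/7 = 1868.53644
m₂^(3/2) = 112.24490^(1.5) = 1189.18635
g_1 = m₃ / m₂^(3/2) = 1868.53644 / 1189.18635 ≈ 1.5713

1.5713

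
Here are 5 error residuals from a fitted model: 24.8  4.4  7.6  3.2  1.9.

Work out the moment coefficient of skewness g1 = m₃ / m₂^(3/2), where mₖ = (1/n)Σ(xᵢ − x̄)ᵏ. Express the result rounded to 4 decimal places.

1.3220

x̄ = (24.8 + 4.4 + 7.6 + 3.2 + 1.9) / 5 = 8.3800
deviations (xᵢ − x̄): 16.4200, -3.9800, -0.7800, -5.1800, -6.4800
Σ(xᵢ − x̄)² = 354.8880 ⇒ m₂ = 354.8880/5 = 70.97760
Σ(xᵢ − x̄)³ = 3952.4923 ⇒ m₃ = 3952.4923/5 = 790.49846
m₂^(3/2) = 70.97760^(1.5) = 597.97354
g1 = m₃ / m₂^(3/2) = 790.49846 / 597.97354 ≈ 1.3220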